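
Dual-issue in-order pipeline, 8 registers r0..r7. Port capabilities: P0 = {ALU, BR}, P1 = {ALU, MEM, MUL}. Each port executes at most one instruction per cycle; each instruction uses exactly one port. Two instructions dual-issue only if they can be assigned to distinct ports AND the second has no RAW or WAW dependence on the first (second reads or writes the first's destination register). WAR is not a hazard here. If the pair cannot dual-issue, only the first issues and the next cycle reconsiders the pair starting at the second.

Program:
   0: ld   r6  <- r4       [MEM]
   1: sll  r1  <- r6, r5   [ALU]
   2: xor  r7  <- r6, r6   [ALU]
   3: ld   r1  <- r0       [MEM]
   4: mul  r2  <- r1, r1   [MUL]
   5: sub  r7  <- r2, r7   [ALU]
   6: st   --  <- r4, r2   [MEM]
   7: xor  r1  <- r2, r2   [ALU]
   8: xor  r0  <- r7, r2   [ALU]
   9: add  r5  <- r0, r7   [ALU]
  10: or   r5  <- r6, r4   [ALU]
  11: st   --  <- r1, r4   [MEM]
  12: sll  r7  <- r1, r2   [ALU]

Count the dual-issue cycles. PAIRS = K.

PAIRS = 4

#0 head=0: ld.MEM i0 RAW r6
#1 head=1: sll.ALU/xor.ALU i1,i2 pair
#2 head=3: ld.MEM i3 no-port MEM/MUL
#3 head=4: mul.MUL i4 RAW r2
#4 head=5: sub.ALU/st.MEM i5,i6 pair
#5 head=7: xor.ALU/xor.ALU i7,i8 pair
#6 head=9: add.ALU i9 WAW r5
#7 head=10: or.ALU/st.MEM i10,i11 pair
#8 head=12: sll.ALU i12 tail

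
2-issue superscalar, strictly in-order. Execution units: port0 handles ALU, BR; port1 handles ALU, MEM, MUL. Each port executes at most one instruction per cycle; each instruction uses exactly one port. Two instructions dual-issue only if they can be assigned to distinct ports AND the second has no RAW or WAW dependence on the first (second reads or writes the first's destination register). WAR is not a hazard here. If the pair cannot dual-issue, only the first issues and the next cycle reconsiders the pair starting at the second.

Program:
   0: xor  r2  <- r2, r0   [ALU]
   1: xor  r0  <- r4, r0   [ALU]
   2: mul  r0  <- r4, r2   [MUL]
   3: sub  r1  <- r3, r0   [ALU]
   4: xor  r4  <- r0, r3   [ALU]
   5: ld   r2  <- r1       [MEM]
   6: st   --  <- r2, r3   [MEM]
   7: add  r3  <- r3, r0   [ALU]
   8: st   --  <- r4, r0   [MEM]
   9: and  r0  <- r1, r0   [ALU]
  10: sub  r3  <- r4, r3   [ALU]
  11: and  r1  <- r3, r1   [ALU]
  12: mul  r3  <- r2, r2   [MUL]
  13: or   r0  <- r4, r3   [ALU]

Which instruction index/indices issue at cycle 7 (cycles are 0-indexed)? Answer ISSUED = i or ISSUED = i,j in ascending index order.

ISSUED = 11,12

t=0 i0/i1:xor xor ; 2-wide
t=1 i2:mul ; RAW r0
t=2 i3/i4:sub xor ; 2-wide
t=3 i5:ld ; no-port MEM/MEM
t=4 i6/i7:st add ; 2-wide
t=5 i8/i9:st and ; 2-wide
t=6 i10:sub ; RAW r3
t=7 i11/i12:and mul ; 2-wide
t=8 i13:or ; tail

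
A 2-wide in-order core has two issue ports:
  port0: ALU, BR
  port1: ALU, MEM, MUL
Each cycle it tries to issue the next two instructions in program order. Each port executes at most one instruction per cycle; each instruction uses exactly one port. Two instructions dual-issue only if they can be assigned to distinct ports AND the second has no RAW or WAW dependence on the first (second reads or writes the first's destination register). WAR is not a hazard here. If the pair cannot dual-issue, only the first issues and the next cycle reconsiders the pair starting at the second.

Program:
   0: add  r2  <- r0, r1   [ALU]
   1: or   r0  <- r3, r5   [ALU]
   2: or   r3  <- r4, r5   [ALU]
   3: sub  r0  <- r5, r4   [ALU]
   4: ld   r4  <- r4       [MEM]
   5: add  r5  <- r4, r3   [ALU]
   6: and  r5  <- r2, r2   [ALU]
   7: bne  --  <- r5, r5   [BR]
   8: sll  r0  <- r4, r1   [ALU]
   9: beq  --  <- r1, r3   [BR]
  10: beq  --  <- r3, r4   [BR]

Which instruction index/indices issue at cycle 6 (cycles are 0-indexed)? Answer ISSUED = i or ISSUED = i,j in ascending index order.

ISSUED = 9

0. add/or @i0/i1  | dual
1. or/sub @i2/i3  | dual
2. ld @i4  | RAW r4
3. add @i5  | WAW r5
4. and @i6  | RAW r5
5. bne/sll @i7/i8  | dual
6. beq @i9  | no-port BR/BR
7. beq @i10  | tail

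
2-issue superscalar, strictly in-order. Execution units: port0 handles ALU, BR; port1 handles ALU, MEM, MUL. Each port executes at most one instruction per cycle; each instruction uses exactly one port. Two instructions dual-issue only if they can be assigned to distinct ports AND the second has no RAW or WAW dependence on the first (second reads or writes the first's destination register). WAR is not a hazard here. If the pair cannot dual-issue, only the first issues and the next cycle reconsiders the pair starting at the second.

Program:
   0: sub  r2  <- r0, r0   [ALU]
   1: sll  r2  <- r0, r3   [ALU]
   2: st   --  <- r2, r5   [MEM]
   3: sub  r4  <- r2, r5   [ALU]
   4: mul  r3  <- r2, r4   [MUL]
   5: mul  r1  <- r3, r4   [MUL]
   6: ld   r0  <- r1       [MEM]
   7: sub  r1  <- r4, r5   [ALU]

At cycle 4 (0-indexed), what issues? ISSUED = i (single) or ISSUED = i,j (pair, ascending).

ISSUED = 5

0. sub @i0  | WAW r2
1. sll @i1  | RAW r2
2. st+sub @i2+i3  | 2-wide
3. mul @i4  | no-port MUL/MUL
4. mul @i5  | no-port MUL/MEM
5. ld+sub @i6+i7  | 2-wide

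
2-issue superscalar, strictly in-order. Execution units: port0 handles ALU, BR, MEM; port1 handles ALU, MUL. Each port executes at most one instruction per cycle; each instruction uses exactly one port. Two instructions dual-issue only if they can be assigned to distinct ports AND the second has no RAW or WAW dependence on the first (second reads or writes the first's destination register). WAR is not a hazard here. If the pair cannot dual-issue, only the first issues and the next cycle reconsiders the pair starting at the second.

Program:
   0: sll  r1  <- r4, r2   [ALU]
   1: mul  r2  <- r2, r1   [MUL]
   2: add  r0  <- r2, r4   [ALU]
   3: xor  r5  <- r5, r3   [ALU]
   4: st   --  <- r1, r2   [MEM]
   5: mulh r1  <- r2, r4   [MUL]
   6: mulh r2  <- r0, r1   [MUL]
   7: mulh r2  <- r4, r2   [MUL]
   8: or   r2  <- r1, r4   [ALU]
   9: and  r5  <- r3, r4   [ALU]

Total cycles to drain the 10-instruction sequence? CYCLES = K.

CYCLES = 7

  cy0 -> i0 (sll) RAW r1
  cy1 -> i1 (mul) RAW r2
  cy2 -> i2/i3 (add+xor) 2-wide
  cy3 -> i4/i5 (st+mulh) 2-wide
  cy4 -> i6 (mulh) no-port MUL/MUL
  cy5 -> i7 (mulh) WAW r2
  cy6 -> i8/i9 (or+and) 2-wide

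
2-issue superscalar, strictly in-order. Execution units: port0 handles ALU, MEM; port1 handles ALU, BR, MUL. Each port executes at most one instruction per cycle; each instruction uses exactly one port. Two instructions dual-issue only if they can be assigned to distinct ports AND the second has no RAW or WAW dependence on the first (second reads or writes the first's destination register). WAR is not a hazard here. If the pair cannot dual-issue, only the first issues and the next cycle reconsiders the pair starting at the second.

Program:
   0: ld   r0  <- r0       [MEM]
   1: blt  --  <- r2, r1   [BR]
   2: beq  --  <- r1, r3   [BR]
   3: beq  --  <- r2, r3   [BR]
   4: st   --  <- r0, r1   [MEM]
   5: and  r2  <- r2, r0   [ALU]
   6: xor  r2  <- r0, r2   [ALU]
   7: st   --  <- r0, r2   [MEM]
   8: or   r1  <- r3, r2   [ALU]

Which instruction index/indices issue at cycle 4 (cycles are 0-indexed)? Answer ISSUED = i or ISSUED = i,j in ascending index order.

#0 head=0: ld/blt i0,i1 dual
#1 head=2: beq i2 no-port BR/BR
#2 head=3: beq/st i3,i4 dual
#3 head=5: and i5 RAW+WAW r2
#4 head=6: xor i6 RAW r2
#5 head=7: st/or i7,i8 dual

ISSUED = 6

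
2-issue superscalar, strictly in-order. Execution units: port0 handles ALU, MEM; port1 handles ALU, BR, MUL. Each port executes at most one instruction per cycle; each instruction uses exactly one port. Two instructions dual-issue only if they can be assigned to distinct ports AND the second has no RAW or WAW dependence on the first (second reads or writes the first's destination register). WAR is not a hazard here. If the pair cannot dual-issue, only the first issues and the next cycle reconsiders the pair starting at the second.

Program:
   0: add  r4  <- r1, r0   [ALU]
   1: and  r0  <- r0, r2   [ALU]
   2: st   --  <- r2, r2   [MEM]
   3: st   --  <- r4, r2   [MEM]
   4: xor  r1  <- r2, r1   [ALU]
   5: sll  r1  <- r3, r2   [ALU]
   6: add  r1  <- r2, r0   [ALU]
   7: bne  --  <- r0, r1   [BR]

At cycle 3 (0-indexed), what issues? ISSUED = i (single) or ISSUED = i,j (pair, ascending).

ISSUED = 5

t=0 i0,i1:add/and ; dual
t=1 i2:st ; no-port MEM/MEM
t=2 i3,i4:st/xor ; dual
t=3 i5:sll ; WAW r1
t=4 i6:add ; RAW r1
t=5 i7:bne ; tail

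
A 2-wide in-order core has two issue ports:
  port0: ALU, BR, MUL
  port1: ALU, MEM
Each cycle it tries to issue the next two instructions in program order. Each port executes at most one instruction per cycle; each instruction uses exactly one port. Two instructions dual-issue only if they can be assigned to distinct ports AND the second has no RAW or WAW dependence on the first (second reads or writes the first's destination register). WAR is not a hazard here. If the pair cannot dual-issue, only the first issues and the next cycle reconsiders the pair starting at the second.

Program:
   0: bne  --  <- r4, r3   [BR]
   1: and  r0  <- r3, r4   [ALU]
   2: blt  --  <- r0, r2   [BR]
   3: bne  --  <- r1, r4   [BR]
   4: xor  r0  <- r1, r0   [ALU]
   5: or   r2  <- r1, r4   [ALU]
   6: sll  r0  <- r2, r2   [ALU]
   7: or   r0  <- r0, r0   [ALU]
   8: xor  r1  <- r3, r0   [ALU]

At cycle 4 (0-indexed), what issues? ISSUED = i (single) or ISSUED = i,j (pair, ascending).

  cy0 -> i0,i1 (bne.BR+and.ALU) 2-wide
  cy1 -> i2 (blt.BR) no-port BR/BR
  cy2 -> i3,i4 (bne.BR+xor.ALU) 2-wide
  cy3 -> i5 (or.ALU) RAW r2
  cy4 -> i6 (sll.ALU) RAW+WAW r0
  cy5 -> i7 (or.ALU) RAW r0
  cy6 -> i8 (xor.ALU) tail

ISSUED = 6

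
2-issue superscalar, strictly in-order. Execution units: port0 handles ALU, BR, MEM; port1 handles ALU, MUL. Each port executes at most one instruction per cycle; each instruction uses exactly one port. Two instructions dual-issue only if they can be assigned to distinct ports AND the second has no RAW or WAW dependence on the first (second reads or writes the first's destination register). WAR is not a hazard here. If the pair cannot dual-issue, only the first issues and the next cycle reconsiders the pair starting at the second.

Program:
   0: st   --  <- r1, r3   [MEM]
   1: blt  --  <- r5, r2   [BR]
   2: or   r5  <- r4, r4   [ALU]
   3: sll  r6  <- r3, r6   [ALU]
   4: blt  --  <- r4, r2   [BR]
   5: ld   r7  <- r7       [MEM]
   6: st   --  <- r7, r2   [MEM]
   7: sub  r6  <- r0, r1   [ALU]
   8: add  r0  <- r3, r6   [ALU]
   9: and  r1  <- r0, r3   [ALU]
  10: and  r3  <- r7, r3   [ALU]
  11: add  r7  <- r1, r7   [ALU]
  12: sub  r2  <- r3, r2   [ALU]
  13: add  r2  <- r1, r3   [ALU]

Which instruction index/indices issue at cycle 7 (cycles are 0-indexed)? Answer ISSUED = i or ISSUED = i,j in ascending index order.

#0 head=0: st i0 no-port MEM/BR
#1 head=1: blt or i1+i2 dual
#2 head=3: sll blt i3+i4 dual
#3 head=5: ld i5 no-port MEM/MEM
#4 head=6: st sub i6+i7 dual
#5 head=8: add i8 RAW r0
#6 head=9: and and i9+i10 dual
#7 head=11: add sub i11+i12 dual
#8 head=13: add i13 tail

ISSUED = 11,12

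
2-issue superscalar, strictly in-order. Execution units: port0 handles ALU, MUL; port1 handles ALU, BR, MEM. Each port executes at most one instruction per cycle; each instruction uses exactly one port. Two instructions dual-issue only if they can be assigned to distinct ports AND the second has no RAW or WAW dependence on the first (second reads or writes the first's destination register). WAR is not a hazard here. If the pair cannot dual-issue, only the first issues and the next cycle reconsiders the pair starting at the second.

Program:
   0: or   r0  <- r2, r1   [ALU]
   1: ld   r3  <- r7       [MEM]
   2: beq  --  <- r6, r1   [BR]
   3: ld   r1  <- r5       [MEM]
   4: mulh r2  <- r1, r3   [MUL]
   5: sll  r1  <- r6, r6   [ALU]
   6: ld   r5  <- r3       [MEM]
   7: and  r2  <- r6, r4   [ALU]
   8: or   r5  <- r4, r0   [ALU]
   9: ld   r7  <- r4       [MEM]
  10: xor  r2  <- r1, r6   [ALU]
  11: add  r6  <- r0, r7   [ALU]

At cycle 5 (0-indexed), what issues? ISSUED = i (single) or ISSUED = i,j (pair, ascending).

c0: i0,i1 or.ALU/ld.MEM  2-wide
c1: i2 beq.BR  no-port BR/MEM
c2: i3 ld.MEM  RAW r1
c3: i4,i5 mulh.MUL/sll.ALU  2-wide
c4: i6,i7 ld.MEM/and.ALU  2-wide
c5: i8,i9 or.ALU/ld.MEM  2-wide
c6: i10,i11 xor.ALU/add.ALU  2-wide

ISSUED = 8,9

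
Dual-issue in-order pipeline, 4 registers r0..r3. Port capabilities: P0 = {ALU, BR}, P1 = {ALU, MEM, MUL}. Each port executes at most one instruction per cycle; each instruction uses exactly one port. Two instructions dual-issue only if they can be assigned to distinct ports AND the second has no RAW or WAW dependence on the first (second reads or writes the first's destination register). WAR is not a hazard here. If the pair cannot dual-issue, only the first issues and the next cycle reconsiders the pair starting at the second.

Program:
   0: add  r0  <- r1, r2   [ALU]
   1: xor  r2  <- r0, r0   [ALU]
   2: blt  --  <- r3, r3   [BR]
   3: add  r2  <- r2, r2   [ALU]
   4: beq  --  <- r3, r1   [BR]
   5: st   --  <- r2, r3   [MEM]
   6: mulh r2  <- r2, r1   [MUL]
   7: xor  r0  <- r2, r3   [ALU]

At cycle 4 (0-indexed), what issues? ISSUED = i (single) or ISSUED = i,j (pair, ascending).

[0] i0  add.ALU  -- RAW r0
[1] i1/i2  xor.ALU blt.BR  -- 2-wide
[2] i3/i4  add.ALU beq.BR  -- 2-wide
[3] i5  st.MEM  -- no-port MEM/MUL
[4] i6  mulh.MUL  -- RAW r2
[5] i7  xor.ALU  -- tail

ISSUED = 6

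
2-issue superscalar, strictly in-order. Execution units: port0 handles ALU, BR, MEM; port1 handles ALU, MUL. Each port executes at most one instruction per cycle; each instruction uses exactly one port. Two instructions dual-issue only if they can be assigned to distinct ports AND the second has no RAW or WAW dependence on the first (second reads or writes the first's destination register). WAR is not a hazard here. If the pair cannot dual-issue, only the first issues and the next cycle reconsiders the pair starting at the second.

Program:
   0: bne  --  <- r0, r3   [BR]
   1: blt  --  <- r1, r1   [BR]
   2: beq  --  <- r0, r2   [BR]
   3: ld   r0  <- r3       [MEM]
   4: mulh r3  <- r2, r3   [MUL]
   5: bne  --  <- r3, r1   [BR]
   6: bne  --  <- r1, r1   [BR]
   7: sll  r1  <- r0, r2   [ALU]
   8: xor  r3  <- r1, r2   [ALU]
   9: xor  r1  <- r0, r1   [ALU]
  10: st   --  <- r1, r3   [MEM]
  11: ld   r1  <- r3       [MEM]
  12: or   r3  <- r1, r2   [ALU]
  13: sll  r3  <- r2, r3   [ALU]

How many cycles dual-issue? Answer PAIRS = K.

t=0 i0:bne ; no-port BR/BR
t=1 i1:blt ; no-port BR/BR
t=2 i2:beq ; no-port BR/MEM
t=3 i3,i4:ld;mulh ; 2-wide
t=4 i5:bne ; no-port BR/BR
t=5 i6,i7:bne;sll ; 2-wide
t=6 i8,i9:xor;xor ; 2-wide
t=7 i10:st ; no-port MEM/MEM
t=8 i11:ld ; RAW r1
t=9 i12:or ; RAW+WAW r3
t=10 i13:sll ; tail

PAIRS = 3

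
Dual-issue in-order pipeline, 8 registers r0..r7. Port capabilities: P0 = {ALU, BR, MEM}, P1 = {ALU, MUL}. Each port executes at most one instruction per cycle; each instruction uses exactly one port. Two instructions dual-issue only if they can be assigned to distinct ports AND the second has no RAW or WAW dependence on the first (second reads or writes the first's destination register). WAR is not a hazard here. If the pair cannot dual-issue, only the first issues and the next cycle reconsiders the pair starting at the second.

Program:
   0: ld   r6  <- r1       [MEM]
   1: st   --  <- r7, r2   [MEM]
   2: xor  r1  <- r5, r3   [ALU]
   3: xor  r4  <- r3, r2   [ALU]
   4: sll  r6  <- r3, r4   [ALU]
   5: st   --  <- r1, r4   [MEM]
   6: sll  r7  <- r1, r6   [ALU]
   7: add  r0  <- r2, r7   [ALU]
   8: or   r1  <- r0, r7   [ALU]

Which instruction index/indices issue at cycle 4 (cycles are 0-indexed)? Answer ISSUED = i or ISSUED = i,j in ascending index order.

#0 head=0: ld i0 no-port MEM/MEM
#1 head=1: st xor i1,i2 2-wide
#2 head=3: xor i3 RAW r4
#3 head=4: sll st i4,i5 2-wide
#4 head=6: sll i6 RAW r7
#5 head=7: add i7 RAW r0
#6 head=8: or i8 tail

ISSUED = 6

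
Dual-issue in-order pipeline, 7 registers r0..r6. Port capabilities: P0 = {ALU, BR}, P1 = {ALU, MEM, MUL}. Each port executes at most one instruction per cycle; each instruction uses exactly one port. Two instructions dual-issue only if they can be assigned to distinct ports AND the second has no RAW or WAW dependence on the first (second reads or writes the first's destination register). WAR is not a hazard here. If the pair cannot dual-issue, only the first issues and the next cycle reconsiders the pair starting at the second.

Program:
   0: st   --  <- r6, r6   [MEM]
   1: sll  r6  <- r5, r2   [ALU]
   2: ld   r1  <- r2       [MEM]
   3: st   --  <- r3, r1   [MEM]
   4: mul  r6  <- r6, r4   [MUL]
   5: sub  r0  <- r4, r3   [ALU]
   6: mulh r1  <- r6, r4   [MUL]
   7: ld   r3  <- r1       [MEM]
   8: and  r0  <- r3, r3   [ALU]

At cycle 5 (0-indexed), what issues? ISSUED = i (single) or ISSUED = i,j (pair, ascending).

c0: i0&i1 st;sll  pair
c1: i2 ld  no-port MEM/MEM
c2: i3 st  no-port MEM/MUL
c3: i4&i5 mul;sub  pair
c4: i6 mulh  no-port MUL/MEM
c5: i7 ld  RAW r3
c6: i8 and  tail

ISSUED = 7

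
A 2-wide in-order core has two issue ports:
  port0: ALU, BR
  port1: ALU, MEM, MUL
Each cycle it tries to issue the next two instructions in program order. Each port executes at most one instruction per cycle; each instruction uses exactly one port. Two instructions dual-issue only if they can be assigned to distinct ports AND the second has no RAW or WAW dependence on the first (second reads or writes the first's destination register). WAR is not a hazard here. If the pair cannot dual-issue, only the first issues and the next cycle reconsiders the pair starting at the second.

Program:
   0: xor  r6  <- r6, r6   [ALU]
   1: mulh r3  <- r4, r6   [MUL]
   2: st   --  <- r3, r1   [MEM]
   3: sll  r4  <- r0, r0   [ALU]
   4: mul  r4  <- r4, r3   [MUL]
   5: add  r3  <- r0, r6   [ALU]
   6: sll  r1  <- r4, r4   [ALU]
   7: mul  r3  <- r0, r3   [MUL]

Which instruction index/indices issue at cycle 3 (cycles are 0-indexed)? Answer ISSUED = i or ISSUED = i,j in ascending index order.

t=0 i0:xor.ALU ; RAW r6
t=1 i1:mulh.MUL ; no-port MUL/MEM
t=2 i2+i3:st.MEM+sll.ALU ; dual
t=3 i4+i5:mul.MUL+add.ALU ; dual
t=4 i6+i7:sll.ALU+mul.MUL ; dual

ISSUED = 4,5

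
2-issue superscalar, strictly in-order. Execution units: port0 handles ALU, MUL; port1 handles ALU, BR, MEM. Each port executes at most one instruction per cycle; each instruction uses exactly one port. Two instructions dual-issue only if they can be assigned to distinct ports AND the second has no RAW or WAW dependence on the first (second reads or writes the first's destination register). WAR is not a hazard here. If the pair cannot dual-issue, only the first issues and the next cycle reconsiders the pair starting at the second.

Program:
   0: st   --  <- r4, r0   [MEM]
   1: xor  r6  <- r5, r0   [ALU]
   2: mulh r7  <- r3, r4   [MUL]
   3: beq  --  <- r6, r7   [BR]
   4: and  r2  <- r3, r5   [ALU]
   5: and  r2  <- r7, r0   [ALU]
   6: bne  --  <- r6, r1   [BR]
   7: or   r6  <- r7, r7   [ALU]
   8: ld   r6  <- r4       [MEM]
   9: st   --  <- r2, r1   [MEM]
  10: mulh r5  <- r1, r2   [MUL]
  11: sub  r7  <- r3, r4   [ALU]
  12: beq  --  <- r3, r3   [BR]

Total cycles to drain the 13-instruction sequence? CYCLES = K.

0. st/xor @i0&i1  | 2-wide
1. mulh @i2  | RAW r7
2. beq/and @i3&i4  | 2-wide
3. and/bne @i5&i6  | 2-wide
4. or @i7  | WAW r6
5. ld @i8  | no-port MEM/MEM
6. st/mulh @i9&i10  | 2-wide
7. sub/beq @i11&i12  | 2-wide

CYCLES = 8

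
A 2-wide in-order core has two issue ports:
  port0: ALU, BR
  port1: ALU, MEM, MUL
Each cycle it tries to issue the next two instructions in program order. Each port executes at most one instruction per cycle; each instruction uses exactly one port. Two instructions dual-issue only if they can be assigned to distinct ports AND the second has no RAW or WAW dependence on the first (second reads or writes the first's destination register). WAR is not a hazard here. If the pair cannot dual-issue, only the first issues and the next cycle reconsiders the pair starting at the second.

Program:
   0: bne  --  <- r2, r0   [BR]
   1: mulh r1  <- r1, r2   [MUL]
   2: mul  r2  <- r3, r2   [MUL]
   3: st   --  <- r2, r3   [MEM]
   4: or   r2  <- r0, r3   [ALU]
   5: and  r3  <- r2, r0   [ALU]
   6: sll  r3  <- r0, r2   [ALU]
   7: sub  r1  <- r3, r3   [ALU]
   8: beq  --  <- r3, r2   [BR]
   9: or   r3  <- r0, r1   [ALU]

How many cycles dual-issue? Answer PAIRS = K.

PAIRS = 3

[0] i0&i1  bne;mulh  -- dual
[1] i2  mul  -- no-port MUL/MEM
[2] i3&i4  st;or  -- dual
[3] i5  and  -- WAW r3
[4] i6  sll  -- RAW r3
[5] i7&i8  sub;beq  -- dual
[6] i9  or  -- tail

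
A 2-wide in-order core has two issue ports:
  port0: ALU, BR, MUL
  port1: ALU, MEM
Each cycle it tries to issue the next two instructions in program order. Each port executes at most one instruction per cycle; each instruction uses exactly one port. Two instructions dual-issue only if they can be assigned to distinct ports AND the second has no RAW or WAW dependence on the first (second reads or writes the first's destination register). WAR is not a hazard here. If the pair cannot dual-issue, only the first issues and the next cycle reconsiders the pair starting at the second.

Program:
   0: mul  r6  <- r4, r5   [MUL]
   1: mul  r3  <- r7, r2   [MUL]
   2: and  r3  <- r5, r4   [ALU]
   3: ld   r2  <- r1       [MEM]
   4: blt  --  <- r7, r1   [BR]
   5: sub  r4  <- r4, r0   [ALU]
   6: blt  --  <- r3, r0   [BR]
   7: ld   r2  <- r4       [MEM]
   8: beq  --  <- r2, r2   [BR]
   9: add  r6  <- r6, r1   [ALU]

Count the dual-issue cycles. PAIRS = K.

PAIRS = 4

[0] i0  mul  -- no-port MUL/MUL
[1] i1  mul  -- WAW r3
[2] i2&i3  and/ld  -- 2-wide
[3] i4&i5  blt/sub  -- 2-wide
[4] i6&i7  blt/ld  -- 2-wide
[5] i8&i9  beq/add  -- 2-wide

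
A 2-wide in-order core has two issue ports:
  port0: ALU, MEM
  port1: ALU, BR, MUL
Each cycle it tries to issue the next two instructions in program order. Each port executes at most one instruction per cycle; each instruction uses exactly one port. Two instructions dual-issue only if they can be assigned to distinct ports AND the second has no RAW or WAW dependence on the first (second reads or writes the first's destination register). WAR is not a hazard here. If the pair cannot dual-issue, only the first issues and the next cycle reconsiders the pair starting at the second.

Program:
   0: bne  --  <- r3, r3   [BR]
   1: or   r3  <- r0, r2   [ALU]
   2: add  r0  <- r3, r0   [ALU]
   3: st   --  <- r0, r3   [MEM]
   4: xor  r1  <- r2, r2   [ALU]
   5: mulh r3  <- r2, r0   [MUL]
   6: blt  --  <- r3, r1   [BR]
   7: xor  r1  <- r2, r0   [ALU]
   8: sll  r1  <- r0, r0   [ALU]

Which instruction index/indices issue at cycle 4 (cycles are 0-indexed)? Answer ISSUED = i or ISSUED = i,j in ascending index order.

ISSUED = 6,7

t=0 i0+i1:bne.BR/or.ALU ; dual
t=1 i2:add.ALU ; RAW r0
t=2 i3+i4:st.MEM/xor.ALU ; dual
t=3 i5:mulh.MUL ; no-port MUL/BR
t=4 i6+i7:blt.BR/xor.ALU ; dual
t=5 i8:sll.ALU ; tail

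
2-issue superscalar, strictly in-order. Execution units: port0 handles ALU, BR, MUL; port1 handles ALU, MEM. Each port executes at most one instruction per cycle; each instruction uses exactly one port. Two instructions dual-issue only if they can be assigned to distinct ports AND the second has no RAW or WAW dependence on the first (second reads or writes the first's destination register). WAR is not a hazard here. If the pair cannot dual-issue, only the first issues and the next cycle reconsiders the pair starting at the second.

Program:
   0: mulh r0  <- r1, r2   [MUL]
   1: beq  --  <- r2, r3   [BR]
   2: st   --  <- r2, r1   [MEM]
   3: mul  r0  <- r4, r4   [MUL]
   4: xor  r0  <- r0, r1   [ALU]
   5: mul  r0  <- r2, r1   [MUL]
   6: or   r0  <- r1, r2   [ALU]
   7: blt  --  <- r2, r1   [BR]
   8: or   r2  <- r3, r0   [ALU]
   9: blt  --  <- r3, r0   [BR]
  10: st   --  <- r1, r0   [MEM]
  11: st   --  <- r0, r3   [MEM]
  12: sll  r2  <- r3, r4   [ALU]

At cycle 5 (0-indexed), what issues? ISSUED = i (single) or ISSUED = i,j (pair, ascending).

ISSUED = 6,7

0. mulh.MUL @i0  | no-port MUL/BR
1. beq.BR/st.MEM @i1/i2  | dual
2. mul.MUL @i3  | RAW+WAW r0
3. xor.ALU @i4  | WAW r0
4. mul.MUL @i5  | WAW r0
5. or.ALU/blt.BR @i6/i7  | dual
6. or.ALU/blt.BR @i8/i9  | dual
7. st.MEM @i10  | no-port MEM/MEM
8. st.MEM/sll.ALU @i11/i12  | dual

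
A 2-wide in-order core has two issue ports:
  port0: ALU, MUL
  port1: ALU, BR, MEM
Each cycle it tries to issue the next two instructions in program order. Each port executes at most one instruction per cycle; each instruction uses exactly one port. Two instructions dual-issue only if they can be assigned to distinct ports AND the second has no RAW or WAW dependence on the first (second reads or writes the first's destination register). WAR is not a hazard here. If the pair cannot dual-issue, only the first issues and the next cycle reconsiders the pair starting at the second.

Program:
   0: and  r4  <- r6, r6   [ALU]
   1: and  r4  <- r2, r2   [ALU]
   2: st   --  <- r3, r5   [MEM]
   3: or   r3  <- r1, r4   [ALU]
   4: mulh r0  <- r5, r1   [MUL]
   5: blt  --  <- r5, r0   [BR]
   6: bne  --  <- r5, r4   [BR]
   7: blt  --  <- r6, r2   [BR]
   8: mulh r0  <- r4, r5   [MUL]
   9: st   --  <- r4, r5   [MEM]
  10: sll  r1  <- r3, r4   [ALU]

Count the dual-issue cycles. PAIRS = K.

[0] i0  and  -- WAW r4
[1] i1+i2  and+st  -- 2-wide
[2] i3+i4  or+mulh  -- 2-wide
[3] i5  blt  -- no-port BR/BR
[4] i6  bne  -- no-port BR/BR
[5] i7+i8  blt+mulh  -- 2-wide
[6] i9+i10  st+sll  -- 2-wide

PAIRS = 4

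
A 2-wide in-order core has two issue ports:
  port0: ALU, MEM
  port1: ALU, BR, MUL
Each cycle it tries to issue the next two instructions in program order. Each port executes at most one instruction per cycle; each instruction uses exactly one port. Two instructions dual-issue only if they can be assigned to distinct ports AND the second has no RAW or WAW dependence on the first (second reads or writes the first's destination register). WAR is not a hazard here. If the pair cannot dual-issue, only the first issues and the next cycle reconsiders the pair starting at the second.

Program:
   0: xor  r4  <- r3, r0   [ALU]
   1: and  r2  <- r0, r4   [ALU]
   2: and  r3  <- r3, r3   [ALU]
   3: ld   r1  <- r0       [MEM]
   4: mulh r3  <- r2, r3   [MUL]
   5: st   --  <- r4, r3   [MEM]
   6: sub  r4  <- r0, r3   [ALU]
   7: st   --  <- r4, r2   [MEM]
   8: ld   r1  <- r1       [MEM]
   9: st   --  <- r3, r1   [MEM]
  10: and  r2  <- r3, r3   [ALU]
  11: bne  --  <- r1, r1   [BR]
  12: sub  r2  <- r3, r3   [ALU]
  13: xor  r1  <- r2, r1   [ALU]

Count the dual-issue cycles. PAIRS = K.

0. xor.ALU @i0  | RAW r4
1. and.ALU+and.ALU @i1/i2  | 2-wide
2. ld.MEM+mulh.MUL @i3/i4  | 2-wide
3. st.MEM+sub.ALU @i5/i6  | 2-wide
4. st.MEM @i7  | no-port MEM/MEM
5. ld.MEM @i8  | no-port MEM/MEM
6. st.MEM+and.ALU @i9/i10  | 2-wide
7. bne.BR+sub.ALU @i11/i12  | 2-wide
8. xor.ALU @i13  | tail

PAIRS = 5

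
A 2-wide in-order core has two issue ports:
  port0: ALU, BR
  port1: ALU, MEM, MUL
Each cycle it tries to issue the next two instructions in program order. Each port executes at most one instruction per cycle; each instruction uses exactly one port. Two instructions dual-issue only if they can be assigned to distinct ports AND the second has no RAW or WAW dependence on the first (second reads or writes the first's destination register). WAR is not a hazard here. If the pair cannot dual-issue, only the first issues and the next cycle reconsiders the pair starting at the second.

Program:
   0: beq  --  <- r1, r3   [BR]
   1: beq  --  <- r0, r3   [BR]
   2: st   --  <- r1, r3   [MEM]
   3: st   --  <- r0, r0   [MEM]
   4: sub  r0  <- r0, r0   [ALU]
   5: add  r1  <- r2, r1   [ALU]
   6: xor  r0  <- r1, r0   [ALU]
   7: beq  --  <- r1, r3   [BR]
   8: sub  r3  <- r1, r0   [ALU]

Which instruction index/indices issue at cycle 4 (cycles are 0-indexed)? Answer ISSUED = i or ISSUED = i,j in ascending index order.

ISSUED = 6,7

  cy0 -> i0 (beq.BR) no-port BR/BR
  cy1 -> i1+i2 (beq.BR;st.MEM) 2-wide
  cy2 -> i3+i4 (st.MEM;sub.ALU) 2-wide
  cy3 -> i5 (add.ALU) RAW r1
  cy4 -> i6+i7 (xor.ALU;beq.BR) 2-wide
  cy5 -> i8 (sub.ALU) tail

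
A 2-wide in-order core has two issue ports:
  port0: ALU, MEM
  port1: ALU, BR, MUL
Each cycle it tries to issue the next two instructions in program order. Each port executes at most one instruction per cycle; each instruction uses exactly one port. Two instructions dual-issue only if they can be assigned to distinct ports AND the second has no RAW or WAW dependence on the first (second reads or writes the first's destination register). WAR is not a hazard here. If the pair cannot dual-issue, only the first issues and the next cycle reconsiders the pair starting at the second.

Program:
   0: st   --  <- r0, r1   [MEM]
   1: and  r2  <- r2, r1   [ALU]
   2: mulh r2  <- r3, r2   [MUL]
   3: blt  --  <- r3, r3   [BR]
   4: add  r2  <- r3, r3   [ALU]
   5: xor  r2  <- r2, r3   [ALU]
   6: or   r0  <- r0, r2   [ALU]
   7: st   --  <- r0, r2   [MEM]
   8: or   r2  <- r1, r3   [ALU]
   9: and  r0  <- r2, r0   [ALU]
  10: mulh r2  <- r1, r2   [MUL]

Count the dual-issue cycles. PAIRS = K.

PAIRS = 4

t=0 i0&i1:st+and ; 2-wide
t=1 i2:mulh ; no-port MUL/BR
t=2 i3&i4:blt+add ; 2-wide
t=3 i5:xor ; RAW r2
t=4 i6:or ; RAW r0
t=5 i7&i8:st+or ; 2-wide
t=6 i9&i10:and+mulh ; 2-wide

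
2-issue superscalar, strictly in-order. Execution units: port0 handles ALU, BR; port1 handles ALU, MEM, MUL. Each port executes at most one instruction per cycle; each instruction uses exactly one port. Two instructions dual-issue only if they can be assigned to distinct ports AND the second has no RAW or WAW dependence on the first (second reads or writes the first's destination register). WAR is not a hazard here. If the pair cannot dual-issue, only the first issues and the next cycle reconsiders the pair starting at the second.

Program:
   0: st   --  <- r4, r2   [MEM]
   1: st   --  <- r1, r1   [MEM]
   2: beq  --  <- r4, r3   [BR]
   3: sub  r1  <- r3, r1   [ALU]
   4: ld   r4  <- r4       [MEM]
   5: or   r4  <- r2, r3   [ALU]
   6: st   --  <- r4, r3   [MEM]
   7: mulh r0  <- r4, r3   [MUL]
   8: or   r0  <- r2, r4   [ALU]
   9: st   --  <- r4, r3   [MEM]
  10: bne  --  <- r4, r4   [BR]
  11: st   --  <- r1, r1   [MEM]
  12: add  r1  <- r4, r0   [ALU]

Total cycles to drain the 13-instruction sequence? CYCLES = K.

CYCLES = 9

t=0 i0:st ; no-port MEM/MEM
t=1 i1+i2:st;beq ; dual
t=2 i3+i4:sub;ld ; dual
t=3 i5:or ; RAW r4
t=4 i6:st ; no-port MEM/MUL
t=5 i7:mulh ; WAW r0
t=6 i8+i9:or;st ; dual
t=7 i10+i11:bne;st ; dual
t=8 i12:add ; tail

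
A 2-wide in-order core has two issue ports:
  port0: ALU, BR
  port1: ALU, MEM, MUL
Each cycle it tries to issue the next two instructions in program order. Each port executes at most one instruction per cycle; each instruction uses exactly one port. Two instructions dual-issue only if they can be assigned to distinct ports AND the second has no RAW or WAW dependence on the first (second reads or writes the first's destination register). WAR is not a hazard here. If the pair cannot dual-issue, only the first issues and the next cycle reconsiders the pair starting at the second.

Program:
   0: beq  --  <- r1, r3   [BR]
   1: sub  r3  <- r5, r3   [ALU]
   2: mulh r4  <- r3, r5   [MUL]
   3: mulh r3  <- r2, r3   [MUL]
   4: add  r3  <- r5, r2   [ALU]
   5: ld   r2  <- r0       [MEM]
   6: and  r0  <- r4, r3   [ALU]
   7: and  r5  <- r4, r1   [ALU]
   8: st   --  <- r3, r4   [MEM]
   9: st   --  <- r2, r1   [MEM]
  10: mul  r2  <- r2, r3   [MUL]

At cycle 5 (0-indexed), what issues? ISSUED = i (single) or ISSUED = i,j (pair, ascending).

0. beq+sub @i0&i1  | 2-wide
1. mulh @i2  | no-port MUL/MUL
2. mulh @i3  | WAW r3
3. add+ld @i4&i5  | 2-wide
4. and+and @i6&i7  | 2-wide
5. st @i8  | no-port MEM/MEM
6. st @i9  | no-port MEM/MUL
7. mul @i10  | tail

ISSUED = 8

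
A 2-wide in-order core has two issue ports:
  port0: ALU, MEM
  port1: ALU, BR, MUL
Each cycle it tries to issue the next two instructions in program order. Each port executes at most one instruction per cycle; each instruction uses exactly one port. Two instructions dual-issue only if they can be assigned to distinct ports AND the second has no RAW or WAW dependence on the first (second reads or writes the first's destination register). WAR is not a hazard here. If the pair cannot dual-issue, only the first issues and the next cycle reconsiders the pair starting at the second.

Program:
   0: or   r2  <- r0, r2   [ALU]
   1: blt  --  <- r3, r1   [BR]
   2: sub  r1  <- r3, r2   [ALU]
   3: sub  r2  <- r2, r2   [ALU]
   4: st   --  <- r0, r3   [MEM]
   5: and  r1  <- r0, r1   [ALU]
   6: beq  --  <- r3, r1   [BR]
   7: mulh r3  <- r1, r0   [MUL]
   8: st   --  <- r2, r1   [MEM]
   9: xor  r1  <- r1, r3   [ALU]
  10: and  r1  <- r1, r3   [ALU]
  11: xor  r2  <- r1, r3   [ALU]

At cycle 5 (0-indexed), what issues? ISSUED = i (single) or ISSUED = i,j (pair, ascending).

c0: i0+i1 or;blt  pair
c1: i2+i3 sub;sub  pair
c2: i4+i5 st;and  pair
c3: i6 beq  no-port BR/MUL
c4: i7+i8 mulh;st  pair
c5: i9 xor  RAW+WAW r1
c6: i10 and  RAW r1
c7: i11 xor  tail

ISSUED = 9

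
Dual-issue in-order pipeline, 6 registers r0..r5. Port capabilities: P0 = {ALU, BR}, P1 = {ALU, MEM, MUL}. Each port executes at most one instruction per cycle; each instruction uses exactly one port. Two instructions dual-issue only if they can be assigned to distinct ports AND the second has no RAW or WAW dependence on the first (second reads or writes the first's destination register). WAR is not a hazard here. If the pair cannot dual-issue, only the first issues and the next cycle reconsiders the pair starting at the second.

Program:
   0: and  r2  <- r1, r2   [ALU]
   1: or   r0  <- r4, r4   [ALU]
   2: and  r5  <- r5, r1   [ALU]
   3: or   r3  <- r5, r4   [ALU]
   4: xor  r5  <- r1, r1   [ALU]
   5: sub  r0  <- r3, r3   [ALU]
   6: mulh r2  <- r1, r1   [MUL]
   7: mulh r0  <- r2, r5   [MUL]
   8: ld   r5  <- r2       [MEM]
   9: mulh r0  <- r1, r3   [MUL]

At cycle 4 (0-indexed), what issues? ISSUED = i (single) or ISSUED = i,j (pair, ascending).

ISSUED = 7

0. and.ALU;or.ALU @i0+i1  | 2-wide
1. and.ALU @i2  | RAW r5
2. or.ALU;xor.ALU @i3+i4  | 2-wide
3. sub.ALU;mulh.MUL @i5+i6  | 2-wide
4. mulh.MUL @i7  | no-port MUL/MEM
5. ld.MEM @i8  | no-port MEM/MUL
6. mulh.MUL @i9  | tail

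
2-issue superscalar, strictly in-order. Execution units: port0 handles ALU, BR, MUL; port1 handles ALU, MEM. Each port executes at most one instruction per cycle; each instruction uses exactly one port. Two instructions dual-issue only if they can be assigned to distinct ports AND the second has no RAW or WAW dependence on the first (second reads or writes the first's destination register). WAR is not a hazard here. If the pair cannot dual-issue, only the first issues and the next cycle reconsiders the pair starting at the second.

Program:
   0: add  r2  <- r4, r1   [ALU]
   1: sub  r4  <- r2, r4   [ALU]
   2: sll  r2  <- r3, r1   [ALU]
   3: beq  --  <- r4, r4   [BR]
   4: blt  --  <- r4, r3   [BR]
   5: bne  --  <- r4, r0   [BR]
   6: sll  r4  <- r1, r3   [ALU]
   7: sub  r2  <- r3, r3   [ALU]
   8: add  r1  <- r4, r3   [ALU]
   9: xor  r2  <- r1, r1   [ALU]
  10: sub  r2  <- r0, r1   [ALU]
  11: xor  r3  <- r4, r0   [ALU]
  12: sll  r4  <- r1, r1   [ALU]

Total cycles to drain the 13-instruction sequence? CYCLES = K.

CYCLES = 9

0. add @i0  | RAW r2
1. sub+sll @i1/i2  | dual
2. beq @i3  | no-port BR/BR
3. blt @i4  | no-port BR/BR
4. bne+sll @i5/i6  | dual
5. sub+add @i7/i8  | dual
6. xor @i9  | WAW r2
7. sub+xor @i10/i11  | dual
8. sll @i12  | tail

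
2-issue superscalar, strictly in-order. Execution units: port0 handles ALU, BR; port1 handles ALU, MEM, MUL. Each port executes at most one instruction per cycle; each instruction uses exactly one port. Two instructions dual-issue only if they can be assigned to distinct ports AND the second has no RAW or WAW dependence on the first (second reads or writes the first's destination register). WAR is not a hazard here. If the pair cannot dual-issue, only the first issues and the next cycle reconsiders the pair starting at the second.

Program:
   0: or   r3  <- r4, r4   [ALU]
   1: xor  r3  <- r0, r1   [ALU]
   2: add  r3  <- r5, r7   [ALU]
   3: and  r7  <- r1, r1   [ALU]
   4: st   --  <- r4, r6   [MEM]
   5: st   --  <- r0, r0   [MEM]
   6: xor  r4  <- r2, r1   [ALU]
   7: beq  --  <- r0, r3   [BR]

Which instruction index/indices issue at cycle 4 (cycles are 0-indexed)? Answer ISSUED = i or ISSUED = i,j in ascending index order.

ISSUED = 5,6

#0 head=0: or.ALU i0 WAW r3
#1 head=1: xor.ALU i1 WAW r3
#2 head=2: add.ALU+and.ALU i2,i3 dual
#3 head=4: st.MEM i4 no-port MEM/MEM
#4 head=5: st.MEM+xor.ALU i5,i6 dual
#5 head=7: beq.BR i7 tail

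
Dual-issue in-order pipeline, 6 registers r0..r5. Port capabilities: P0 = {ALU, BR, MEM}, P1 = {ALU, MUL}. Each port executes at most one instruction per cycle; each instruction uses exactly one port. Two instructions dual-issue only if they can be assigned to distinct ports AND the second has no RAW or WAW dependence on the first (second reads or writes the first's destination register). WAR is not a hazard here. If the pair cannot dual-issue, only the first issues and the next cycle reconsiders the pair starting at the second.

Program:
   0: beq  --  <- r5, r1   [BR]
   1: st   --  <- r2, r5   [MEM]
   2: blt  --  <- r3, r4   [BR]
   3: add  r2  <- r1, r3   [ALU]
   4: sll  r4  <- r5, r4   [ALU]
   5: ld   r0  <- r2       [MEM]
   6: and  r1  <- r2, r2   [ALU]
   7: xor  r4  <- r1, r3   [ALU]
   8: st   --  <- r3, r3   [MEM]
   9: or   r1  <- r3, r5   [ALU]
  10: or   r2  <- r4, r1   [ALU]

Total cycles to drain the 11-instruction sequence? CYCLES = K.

#0 head=0: beq i0 no-port BR/MEM
#1 head=1: st i1 no-port MEM/BR
#2 head=2: blt+add i2&i3 2-wide
#3 head=4: sll+ld i4&i5 2-wide
#4 head=6: and i6 RAW r1
#5 head=7: xor+st i7&i8 2-wide
#6 head=9: or i9 RAW r1
#7 head=10: or i10 tail

CYCLES = 8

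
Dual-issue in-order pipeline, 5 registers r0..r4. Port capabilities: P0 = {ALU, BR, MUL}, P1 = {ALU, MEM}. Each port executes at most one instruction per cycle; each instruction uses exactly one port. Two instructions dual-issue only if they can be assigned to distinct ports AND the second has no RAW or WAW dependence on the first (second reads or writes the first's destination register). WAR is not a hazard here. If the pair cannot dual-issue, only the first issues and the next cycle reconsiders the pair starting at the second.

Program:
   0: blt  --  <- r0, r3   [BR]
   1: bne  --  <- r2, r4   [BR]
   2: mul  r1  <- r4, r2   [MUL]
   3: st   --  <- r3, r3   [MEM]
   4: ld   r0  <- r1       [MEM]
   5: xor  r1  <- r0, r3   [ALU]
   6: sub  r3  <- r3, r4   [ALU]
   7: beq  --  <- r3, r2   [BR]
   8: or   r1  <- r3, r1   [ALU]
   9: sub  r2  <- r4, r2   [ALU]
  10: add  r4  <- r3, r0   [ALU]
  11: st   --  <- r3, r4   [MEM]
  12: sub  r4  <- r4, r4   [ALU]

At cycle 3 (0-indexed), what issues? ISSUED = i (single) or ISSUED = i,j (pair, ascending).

t=0 i0:blt.BR ; no-port BR/BR
t=1 i1:bne.BR ; no-port BR/MUL
t=2 i2+i3:mul.MUL;st.MEM ; 2-wide
t=3 i4:ld.MEM ; RAW r0
t=4 i5+i6:xor.ALU;sub.ALU ; 2-wide
t=5 i7+i8:beq.BR;or.ALU ; 2-wide
t=6 i9+i10:sub.ALU;add.ALU ; 2-wide
t=7 i11+i12:st.MEM;sub.ALU ; 2-wide

ISSUED = 4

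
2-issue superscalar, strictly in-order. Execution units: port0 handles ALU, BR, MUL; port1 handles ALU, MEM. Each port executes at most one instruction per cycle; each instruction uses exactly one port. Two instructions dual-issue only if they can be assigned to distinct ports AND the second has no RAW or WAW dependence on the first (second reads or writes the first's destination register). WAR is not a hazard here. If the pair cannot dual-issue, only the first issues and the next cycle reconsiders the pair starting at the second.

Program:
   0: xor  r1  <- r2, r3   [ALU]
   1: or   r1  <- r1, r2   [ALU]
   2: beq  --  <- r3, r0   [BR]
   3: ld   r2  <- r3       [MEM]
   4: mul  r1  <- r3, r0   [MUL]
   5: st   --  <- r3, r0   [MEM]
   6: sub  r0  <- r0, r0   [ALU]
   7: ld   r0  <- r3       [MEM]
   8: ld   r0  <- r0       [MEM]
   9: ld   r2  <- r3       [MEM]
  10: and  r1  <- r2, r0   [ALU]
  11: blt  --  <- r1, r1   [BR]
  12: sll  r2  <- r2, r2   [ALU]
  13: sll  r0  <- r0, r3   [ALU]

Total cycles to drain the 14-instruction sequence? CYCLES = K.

CYCLES = 10

c0: i0 xor.ALU  RAW+WAW r1
c1: i1&i2 or.ALU/beq.BR  dual
c2: i3&i4 ld.MEM/mul.MUL  dual
c3: i5&i6 st.MEM/sub.ALU  dual
c4: i7 ld.MEM  no-port MEM/MEM
c5: i8 ld.MEM  no-port MEM/MEM
c6: i9 ld.MEM  RAW r2
c7: i10 and.ALU  RAW r1
c8: i11&i12 blt.BR/sll.ALU  dual
c9: i13 sll.ALU  tail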